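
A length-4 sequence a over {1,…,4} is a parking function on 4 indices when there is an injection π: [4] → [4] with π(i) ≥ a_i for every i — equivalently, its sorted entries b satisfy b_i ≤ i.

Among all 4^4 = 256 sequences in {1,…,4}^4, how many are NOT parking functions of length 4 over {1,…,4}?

Count = (5−4)·5^(4−1) = 1×125 = 125 (Pollak)
Check (4,4,2,1) → sorted (1,2,4,4): b_3=4>3, not a PF.
So 256 − 125 = 131 fail.

131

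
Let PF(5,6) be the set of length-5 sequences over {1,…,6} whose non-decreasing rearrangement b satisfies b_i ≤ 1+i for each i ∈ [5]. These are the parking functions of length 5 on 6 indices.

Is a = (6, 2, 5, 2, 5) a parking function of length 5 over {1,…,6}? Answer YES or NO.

NO

Order a: b = (2, 2, 5, 5, 6).
  b_1=2 ≤ 2
  b_2=2 ≤ 3
  b_3=5 > 4
  fails at i=3 ⇒ NO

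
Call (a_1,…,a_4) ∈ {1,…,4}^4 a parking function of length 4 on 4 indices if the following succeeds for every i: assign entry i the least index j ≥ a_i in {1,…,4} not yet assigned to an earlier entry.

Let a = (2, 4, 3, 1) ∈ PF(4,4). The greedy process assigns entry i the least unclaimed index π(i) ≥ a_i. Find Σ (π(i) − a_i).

Σπ = 4·5/2 = 10 (π permutes [4]); Σa = 2+4+3+1 = 10; disp = 10−10 = 0.

0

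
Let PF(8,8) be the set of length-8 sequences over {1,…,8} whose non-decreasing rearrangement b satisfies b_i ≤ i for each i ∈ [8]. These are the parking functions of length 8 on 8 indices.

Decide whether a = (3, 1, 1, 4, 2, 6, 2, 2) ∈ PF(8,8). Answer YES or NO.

Rearranged: b = (1, 1, 2, 2, 2, 3, 4, 6).
  b_1=1 ≤ 1
  b_2=1 ≤ 2
  b_3=2 ≤ 3
  b_4=2 ≤ 4
  b_5=2 ≤ 5
  b_6=3 ≤ 6
  b_7=4 ≤ 7
  b_8=6 ≤ 8
All bounds hold ⇒ YES

YES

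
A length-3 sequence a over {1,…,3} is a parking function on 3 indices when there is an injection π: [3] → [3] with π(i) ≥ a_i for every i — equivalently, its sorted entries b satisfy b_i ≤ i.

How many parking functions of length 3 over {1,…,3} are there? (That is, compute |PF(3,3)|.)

16

Count = (3+1−3)·(3+1)^{3−1} = 1 · 16 = 16 (Konheim–Weiss)
E.g. (1,2,2) → sorted (1,2,2): b_i ≤ i ∀i, a PF.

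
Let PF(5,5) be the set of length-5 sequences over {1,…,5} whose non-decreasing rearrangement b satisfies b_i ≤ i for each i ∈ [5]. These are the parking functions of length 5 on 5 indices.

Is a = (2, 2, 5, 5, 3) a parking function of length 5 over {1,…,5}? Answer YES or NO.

NO

Sorted: b = (2, 2, 3, 5, 5).
  b_1=2 > 1
  fails at i=1 ⇒ NO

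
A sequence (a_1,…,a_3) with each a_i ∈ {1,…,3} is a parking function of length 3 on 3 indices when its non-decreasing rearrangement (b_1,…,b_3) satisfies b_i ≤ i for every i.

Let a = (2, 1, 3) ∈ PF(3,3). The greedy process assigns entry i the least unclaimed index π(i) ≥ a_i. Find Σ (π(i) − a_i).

0

Σπ(i) = 1+…+3 = 6; Σa = 2+1+3 = 6; disp = 6−6 = 0.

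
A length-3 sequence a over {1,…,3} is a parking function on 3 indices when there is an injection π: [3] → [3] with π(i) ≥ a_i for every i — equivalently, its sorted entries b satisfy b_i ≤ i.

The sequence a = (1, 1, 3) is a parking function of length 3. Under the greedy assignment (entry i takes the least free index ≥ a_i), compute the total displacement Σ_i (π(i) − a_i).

Σπ(i) = 1+…+3 = 6; Σa = 1+1+3 = 5; disp = 6−5 = 1.

1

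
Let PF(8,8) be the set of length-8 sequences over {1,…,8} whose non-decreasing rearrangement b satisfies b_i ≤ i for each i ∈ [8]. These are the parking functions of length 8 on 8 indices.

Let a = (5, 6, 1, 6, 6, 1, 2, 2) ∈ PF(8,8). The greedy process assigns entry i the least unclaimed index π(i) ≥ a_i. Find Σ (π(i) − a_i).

Σπ(i) = 1+…+8 = 36; Σa = 5+6+1+6+6+1+2+2 = 29; disp = 36−29 = 7.

7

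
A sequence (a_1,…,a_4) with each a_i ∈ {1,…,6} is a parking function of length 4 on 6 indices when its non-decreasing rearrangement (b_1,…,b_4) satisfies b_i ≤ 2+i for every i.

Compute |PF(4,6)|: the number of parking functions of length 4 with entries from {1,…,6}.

|PF(4,6)| = (6+1−4)·(6+1)^{4−1} = 3·343 = 1029 (Konheim–Weiss)
Example (3,1,1,6) → sorted (1,1,3,6): b_i ≤ 2+i ∀i, a PF.

1029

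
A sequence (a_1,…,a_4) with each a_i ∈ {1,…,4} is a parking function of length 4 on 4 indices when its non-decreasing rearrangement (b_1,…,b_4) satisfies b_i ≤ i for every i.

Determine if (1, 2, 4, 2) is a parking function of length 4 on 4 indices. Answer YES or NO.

YES

Order a: b = (1, 2, 2, 4).
  b_1=1 ≤ 1
  b_2=2 ≤ 2
  b_3=2 ≤ 3
  b_4=4 ≤ 4
All bounds hold ⇒ YES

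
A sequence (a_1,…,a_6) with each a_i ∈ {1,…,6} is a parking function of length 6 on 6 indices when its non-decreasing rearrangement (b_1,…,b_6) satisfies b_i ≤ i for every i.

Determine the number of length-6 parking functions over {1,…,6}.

16807

|PF| = (6+1−6)·(6+1)^{6−1} = 1 · 16807 = 16807
Check (1,1,3,3,1,6) → sorted (1,1,1,3,3,6): b_i ≤ i ∀i, a PF.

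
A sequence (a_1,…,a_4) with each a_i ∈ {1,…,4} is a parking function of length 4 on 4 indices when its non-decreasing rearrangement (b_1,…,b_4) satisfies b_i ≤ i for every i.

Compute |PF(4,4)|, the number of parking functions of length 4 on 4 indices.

Count = (4−4+1)·(4+1)^(4−1) = 1×125 = 125
E.g. (3,1,1,3) → sorted (1,1,3,3): b_i ≤ i ∀i, a PF.

125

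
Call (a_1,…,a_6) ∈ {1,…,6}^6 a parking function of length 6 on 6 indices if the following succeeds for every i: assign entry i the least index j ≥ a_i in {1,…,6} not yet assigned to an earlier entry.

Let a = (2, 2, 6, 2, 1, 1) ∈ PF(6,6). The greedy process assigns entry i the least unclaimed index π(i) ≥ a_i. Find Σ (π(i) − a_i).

Σπ(i) = 1+…+6 = 21; Σa = 2+2+6+2+1+1 = 14; disp = 21−14 = 7.

7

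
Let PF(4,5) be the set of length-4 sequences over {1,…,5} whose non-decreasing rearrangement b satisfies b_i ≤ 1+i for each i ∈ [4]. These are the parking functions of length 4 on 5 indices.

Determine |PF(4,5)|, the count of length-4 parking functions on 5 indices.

432

Count = (5+1−4)·(5+1)^{4−1} = 2·216 = 432 [KW]
E.g. (2,4,2,5) → sorted (2,2,4,5): b_i ≤ 1+i ∀i, a PF.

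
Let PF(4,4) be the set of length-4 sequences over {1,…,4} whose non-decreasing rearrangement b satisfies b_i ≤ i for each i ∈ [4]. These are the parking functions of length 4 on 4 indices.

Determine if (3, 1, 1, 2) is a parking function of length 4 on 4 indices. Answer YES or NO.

Order a: b = (1, 1, 2, 3).
  b_1=1 ≤ 1
  b_2=1 ≤ 2
  b_3=2 ≤ 3
  b_4=3 ≤ 4
All bounds hold ⇒ YES

YES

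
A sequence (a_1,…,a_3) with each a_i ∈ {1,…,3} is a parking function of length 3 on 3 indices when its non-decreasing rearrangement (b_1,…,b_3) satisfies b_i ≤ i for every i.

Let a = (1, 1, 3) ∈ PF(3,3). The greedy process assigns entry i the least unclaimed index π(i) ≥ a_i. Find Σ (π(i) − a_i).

1

Σπ(i) = 1+…+3 = 6; Σa = 1+1+3 = 5; disp = 6−5 = 1.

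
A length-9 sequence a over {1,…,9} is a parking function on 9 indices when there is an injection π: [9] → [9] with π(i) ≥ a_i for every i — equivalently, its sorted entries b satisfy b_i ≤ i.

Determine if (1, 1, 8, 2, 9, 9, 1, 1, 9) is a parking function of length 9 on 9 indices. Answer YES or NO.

Order a: b = (1, 1, 1, 1, 2, 8, 9, 9, 9).
  b_1=1 ≤ 1
  b_2=1 ≤ 2
  b_3=1 ≤ 3
  b_4=1 ≤ 4
  b_5=2 ≤ 5
  b_6=8 > 6
  fails at i=6 ⇒ NO

NO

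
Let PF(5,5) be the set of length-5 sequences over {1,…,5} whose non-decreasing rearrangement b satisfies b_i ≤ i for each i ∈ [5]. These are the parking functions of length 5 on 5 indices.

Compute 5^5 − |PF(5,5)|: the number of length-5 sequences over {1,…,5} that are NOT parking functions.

1829

Count = (5−5+1)·(5+1)^(5−1) = 1 · 1296 = 1296
Check (4,5,4,4,4) → sorted (4,4,4,4,5): b_1=4>1, not a PF.
So 3125 − 1296 = 1829 fail.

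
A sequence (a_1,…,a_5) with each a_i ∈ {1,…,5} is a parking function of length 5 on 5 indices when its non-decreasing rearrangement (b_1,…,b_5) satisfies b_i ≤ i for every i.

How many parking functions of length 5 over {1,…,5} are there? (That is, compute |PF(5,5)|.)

Count = 1·6^4 = 1×1296 = 1296 [KW]
Example (1,1,3,3,3) → sorted (1,1,3,3,3): b_i ≤ i ∀i, a PF.

1296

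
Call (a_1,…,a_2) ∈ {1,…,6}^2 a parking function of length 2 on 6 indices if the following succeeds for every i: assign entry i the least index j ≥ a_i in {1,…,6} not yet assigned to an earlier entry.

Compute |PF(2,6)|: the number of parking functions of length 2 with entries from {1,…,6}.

|PF(2,6)| = (6−2+1)·(6+1)^(2−1) = 5 · 7 = 35 (Konheim–Weiss)
Example (1,6) → sorted (1,6): b_i ≤ 4+i ∀i, a PF.

35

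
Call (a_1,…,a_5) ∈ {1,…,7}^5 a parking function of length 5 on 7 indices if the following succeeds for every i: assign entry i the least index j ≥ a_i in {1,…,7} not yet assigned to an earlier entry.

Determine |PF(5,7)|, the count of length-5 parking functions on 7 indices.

|PF| = (7+1−5)·(7+1)^{5−1} = 3 · 4096 = 12288 [KW]
One tuple (6,2,1,4,6) → sorted (1,2,4,6,6): b_i ≤ 2+i ∀i, a PF.

12288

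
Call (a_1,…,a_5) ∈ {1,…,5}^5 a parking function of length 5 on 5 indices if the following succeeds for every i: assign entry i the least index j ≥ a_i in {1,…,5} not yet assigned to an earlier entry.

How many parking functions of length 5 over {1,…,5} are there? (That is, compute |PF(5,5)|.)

|PF(5,5)| = (6−5)·6^(5−1) = 1 · 1296 = 1296 [KW]
Example (3,1,2,1,5) → sorted (1,1,2,3,5): b_i ≤ i ∀i, a PF.

1296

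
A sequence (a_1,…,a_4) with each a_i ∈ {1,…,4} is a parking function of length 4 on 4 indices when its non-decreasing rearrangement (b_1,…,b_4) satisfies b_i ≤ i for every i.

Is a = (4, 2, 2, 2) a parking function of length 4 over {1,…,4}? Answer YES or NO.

Order a: b = (2, 2, 2, 4).
  b_1=2 > 1
  fails at i=1 ⇒ NO

NO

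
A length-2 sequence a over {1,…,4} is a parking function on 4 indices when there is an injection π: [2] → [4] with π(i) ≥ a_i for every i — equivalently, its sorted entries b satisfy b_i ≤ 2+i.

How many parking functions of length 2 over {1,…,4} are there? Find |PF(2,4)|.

|PF| = (4+1−2)·(4+1)^{2−1} = 3×5 = 15 (Pollak)
One tuple (1,1) → sorted (1,1): b_i ≤ 2+i ∀i, a PF.

15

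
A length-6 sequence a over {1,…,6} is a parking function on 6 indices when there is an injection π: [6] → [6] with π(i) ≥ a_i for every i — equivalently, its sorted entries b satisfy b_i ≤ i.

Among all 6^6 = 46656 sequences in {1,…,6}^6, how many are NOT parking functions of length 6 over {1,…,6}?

#PF = (7−6)·7^(6−1) = 1×16807 = 16807 [KW]
Check (5,4,1,5,5,6) → sorted (1,4,5,5,5,6): b_2=4>2, not a PF.
6^6 − 16807 = 46656 − 16807 = 29849

29849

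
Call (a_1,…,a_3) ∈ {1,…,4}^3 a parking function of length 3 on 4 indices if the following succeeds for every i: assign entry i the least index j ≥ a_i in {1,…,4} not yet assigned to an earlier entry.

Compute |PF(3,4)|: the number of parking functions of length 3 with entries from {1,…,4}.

#PF = 2·5^2 = 2 · 25 = 50 [KW]
Example (1,3,2) → sorted (1,2,3): b_i ≤ 1+i ∀i, a PF.

50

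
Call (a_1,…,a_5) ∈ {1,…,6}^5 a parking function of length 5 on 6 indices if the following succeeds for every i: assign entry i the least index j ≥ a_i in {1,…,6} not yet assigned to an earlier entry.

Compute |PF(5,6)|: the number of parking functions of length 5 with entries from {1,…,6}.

4802

Count = (7−5)·7^(5−1) = 2×2401 = 4802 (Pollak)
Example (4,5,3,2,1) → sorted (1,2,3,4,5): b_i ≤ 1+i ∀i, a PF.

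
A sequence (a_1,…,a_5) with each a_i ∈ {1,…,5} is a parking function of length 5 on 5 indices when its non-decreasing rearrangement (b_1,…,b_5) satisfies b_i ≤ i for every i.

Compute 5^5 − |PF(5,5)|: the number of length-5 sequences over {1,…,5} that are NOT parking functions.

1829

|PF(5,5)| = (6−5)·6^(5−1) = 1 · 1296 = 1296 (Konheim–Weiss)
Check (2,5,5,4,1) → sorted (1,2,4,5,5): b_3=4>3, not a PF.
5^5 − 1296 = 3125 − 1296 = 1829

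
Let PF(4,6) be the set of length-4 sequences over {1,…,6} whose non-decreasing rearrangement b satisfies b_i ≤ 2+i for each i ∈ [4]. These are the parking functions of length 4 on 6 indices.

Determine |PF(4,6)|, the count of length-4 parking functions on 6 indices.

Count = (7−4)·7^(4−1) = 3·343 = 1029
E.g. (3,5,4,1) → sorted (1,3,4,5): b_i ≤ 2+i ∀i, a PF.

1029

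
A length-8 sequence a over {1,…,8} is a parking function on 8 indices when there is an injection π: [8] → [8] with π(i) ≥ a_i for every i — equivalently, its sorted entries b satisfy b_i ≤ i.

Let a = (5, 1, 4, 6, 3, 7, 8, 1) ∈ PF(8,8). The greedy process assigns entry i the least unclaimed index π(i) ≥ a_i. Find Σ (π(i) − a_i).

Σπ = 36 ({1..8} each once); Σa = 5+1+4+6+3+7+8+1 = 35; disp = 36−35 = 1.

1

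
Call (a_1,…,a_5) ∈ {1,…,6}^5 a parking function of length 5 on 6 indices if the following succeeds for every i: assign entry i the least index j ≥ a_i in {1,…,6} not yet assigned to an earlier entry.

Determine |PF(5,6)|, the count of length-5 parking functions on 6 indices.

#PF = 2·7^4 = 2×2401 = 4802 [KW]
E.g. (4,6,2,4,1) → sorted (1,2,4,4,6): b_i ≤ 1+i ∀i, a PF.

4802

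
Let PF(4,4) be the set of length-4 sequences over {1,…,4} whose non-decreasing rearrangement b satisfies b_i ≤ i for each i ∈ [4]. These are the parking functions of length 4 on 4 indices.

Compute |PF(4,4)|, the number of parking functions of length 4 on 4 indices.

|PF| = 1·5^3 = 1×125 = 125 [KW]
E.g. (1,2,2,1) → sorted (1,1,2,2): b_i ≤ i ∀i, a PF.

125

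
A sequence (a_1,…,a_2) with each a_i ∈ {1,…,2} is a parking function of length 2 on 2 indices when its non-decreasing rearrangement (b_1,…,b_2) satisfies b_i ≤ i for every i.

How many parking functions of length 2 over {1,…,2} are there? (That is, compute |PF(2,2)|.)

3

#PF = 1·3^1 = 1 · 3 = 3
Check (1,1) → sorted (1,1): b_i ≤ i ∀i, a PF.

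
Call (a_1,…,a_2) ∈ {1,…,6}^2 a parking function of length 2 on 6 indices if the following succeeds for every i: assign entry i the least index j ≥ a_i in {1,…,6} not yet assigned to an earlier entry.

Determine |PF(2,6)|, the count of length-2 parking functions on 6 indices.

Count = (6−2+1)·(6+1)^(2−1) = 5·7 = 35 (Pollak)
Example (3,4) → sorted (3,4): b_i ≤ 4+i ∀i, a PF.

35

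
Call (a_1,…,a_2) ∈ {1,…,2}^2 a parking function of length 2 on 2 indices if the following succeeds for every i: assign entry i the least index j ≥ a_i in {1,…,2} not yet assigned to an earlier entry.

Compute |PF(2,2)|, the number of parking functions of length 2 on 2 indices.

|PF| = (2−2+1)·(2+1)^(2−1) = 1·3 = 3 (Pollak)
E.g. (1,2) → sorted (1,2): b_i ≤ i ∀i, a PF.

3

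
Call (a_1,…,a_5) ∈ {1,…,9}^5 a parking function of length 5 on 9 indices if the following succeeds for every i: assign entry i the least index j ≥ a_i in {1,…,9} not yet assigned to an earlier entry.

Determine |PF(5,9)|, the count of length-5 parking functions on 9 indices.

50000

|PF| = (10−5)·10^(5−1) = 5×10000 = 50000 [KW]
Example (4,2,7,4,4) → sorted (2,4,4,4,7): b_i ≤ 4+i ∀i, a PF.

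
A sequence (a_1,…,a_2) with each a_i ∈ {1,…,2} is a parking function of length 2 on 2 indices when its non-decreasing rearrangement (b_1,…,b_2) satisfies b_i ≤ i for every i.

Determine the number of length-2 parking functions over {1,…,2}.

Count = (3−2)·3^(2−1) = 1·3 = 3 (Konheim–Weiss)
One tuple (1,2) → sorted (1,2): b_i ≤ i ∀i, a PF.

3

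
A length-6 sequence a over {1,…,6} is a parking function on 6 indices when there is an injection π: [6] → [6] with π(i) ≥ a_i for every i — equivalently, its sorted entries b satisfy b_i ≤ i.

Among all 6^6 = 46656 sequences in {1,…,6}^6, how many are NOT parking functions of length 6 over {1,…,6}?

#PF = (6−6+1)·(6+1)^(6−1) = 1×16807 = 16807 (Konheim–Weiss)
Example (6,6,6,6,1,5) → sorted (1,5,6,6,6,6): b_2=5>2, not a PF.
Total 46656; non-PF = 46656−16807 = 29849

29849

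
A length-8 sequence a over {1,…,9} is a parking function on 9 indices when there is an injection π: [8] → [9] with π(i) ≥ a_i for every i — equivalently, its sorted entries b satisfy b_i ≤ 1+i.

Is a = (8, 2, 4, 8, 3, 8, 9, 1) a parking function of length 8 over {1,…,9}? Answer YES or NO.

NO

Order a: b = (1, 2, 3, 4, 8, 8, 8, 9).
  b_1=1 ≤ 2
  b_2=2 ≤ 3
  b_3=3 ≤ 4
  b_4=4 ≤ 5
  b_5=8 > 6
  fails at i=5 ⇒ NO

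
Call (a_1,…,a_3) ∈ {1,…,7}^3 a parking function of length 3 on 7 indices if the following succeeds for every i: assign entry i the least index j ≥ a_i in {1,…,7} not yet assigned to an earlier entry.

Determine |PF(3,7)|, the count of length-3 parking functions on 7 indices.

320

|PF(3,7)| = (7+1−3)·(7+1)^{3−1} = 5·64 = 320 (Konheim–Weiss)
Check (7,5,6) → sorted (5,6,7): b_i ≤ 4+i ∀i, a PF.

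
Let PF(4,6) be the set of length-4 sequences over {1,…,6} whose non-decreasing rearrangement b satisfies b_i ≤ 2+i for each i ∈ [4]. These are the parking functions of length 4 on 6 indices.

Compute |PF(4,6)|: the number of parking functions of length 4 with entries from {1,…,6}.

1029

Count = (6+1−4)·(6+1)^{4−1} = 3×343 = 1029 [KW]
E.g. (3,2,2,2) → sorted (2,2,2,3): b_i ≤ 2+i ∀i, a PF.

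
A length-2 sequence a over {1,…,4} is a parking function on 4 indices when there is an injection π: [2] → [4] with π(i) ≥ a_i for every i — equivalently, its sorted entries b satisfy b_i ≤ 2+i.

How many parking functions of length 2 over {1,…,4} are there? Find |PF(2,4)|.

|PF| = (4+1−2)·(4+1)^{2−1} = 3·5 = 15 [KW]
E.g. (1,4) → sorted (1,4): b_i ≤ 2+i ∀i, a PF.

15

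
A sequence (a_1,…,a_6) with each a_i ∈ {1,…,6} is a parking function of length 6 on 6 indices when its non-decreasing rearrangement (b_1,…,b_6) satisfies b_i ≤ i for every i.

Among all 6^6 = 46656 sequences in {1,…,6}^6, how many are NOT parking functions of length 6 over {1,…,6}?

29849

#PF = (6−6+1)·(6+1)^(6−1) = 1 · 16807 = 16807 [KW]
Example (4,5,6,6,5,5) → sorted (4,5,5,5,6,6): b_1=4>1, not a PF.
So 46656 − 16807 = 29849 fail.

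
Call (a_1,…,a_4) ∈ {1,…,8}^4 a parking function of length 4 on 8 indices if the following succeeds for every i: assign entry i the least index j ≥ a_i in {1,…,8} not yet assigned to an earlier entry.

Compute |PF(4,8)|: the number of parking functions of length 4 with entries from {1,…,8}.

3645

|PF| = (9−4)·9^(4−1) = 5 · 729 = 3645 [KW]
Example (7,2,2,4) → sorted (2,2,4,7): b_i ≤ 4+i ∀i, a PF.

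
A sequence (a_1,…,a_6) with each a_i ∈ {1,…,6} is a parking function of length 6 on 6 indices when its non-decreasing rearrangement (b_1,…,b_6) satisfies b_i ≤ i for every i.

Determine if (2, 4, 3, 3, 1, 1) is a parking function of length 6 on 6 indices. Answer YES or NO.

Order a: b = (1, 1, 2, 3, 3, 4).
  b_1=1 ≤ 1
  b_2=1 ≤ 2
  b_3=2 ≤ 3
  b_4=3 ≤ 4
  b_5=3 ≤ 5
  b_6=4 ≤ 6
All bounds hold ⇒ YES

YES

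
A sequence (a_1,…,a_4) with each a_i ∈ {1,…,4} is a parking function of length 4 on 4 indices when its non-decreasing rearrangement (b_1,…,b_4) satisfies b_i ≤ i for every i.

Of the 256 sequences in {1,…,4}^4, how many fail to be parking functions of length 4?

131

|PF| = 1·5^3 = 1 · 125 = 125 [KW]
E.g. (3,4,3,4) → sorted (3,3,4,4): b_1=3>1, not a PF.
So 256 − 125 = 131 fail.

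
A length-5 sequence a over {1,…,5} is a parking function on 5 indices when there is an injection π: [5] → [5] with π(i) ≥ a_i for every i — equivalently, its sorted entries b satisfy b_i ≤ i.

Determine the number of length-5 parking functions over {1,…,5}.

#PF = (6−5)·6^(5−1) = 1×1296 = 1296 [KW]
E.g. (4,2,1,3,1) → sorted (1,1,2,3,4): b_i ≤ i ∀i, a PF.

1296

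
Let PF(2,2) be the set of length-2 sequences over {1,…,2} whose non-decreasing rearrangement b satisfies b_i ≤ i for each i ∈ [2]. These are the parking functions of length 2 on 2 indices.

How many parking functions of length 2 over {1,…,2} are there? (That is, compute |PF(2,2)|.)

3

|PF| = (2+1−2)·(2+1)^{2−1} = 1 · 3 = 3 (Pollak)
Example (1,1) → sorted (1,1): b_i ≤ i ∀i, a PF.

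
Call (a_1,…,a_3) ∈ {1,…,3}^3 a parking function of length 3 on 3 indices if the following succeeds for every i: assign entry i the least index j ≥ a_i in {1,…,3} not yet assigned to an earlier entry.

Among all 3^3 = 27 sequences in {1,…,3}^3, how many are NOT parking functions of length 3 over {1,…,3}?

11

#PF = (3−3+1)·(3+1)^(3−1) = 1·16 = 16 (Pollak)
One tuple (1,3,3) → sorted (1,3,3): b_2=3>2, not a PF.
So 27 − 16 = 11 fail.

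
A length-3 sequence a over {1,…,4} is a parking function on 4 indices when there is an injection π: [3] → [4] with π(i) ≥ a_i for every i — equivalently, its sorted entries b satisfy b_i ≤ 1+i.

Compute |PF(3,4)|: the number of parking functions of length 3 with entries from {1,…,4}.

|PF(3,4)| = (4+1−3)·(4+1)^{3−1} = 2×25 = 50
Example (1,3,2) → sorted (1,2,3): b_i ≤ 1+i ∀i, a PF.

50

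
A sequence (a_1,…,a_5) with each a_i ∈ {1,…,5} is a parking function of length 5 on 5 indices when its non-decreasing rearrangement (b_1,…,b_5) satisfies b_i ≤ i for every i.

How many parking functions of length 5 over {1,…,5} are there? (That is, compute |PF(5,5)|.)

1296

Count = 1·6^4 = 1·1296 = 1296
One tuple (1,3,5,2,4) → sorted (1,2,3,4,5): b_i ≤ i ∀i, a PF.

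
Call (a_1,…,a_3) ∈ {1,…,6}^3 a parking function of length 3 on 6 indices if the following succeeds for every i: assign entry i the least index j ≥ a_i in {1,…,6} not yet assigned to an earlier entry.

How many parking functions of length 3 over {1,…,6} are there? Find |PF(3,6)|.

|PF(3,6)| = (7−3)·7^(3−1) = 4·49 = 196 [KW]
E.g. (5,4,5) → sorted (4,5,5): b_i ≤ 3+i ∀i, a PF.

196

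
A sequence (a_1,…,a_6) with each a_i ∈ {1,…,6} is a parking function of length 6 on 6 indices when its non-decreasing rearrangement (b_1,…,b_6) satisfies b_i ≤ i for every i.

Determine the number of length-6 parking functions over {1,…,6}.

#PF = (6−6+1)·(6+1)^(6−1) = 1·16807 = 16807
E.g. (2,3,4,5,6,1) → sorted (1,2,3,4,5,6): b_i ≤ i ∀i, a PF.

16807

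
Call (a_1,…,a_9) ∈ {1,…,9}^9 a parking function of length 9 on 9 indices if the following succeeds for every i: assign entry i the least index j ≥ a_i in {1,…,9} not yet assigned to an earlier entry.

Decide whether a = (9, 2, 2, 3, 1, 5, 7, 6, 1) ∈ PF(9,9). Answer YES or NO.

Order a: b = (1, 1, 2, 2, 3, 5, 6, 7, 9).
  b_1=1 ≤ 1
  b_2=1 ≤ 2
  b_3=2 ≤ 3
  b_4=2 ≤ 4
  b_5=3 ≤ 5
  b_6=5 ≤ 6
  b_7=6 ≤ 7
  b_8=7 ≤ 8
  b_9=9 ≤ 9
All bounds hold ⇒ YES

YES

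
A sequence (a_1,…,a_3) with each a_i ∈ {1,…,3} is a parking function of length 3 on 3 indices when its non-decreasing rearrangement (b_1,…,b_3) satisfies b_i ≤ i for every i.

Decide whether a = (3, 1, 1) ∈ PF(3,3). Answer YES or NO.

YES

Rearranged: b = (1, 1, 3).
  b_1=1 ≤ 1
  b_2=1 ≤ 2
  b_3=3 ≤ 3
All bounds hold ⇒ YES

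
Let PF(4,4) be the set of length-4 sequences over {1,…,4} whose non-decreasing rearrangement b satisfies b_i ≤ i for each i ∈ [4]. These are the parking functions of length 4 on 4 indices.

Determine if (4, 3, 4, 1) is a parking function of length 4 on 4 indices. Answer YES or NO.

NO

Rearranged: b = (1, 3, 4, 4).
  b_1=1 ≤ 1
  b_2=3 > 2
  fails at i=2 ⇒ NO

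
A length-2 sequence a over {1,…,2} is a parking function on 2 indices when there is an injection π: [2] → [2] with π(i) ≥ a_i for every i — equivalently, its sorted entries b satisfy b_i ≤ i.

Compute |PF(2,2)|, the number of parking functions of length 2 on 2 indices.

#PF = (2+1−2)·(2+1)^{2−1} = 1×3 = 3 (Pollak)
Example (1,1) → sorted (1,1): b_i ≤ i ∀i, a PF.

3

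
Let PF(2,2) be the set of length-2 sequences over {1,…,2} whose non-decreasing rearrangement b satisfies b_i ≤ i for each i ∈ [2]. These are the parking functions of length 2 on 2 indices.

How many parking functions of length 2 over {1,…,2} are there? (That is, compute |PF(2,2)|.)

3

|PF(2,2)| = (2−2+1)·(2+1)^(2−1) = 1 · 3 = 3
Check (1,1) → sorted (1,1): b_i ≤ i ∀i, a PF.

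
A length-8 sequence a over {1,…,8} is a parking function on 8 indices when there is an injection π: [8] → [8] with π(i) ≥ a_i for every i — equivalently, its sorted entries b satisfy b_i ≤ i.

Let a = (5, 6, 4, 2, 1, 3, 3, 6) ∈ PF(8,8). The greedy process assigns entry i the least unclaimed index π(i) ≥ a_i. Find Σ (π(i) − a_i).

Σπ = 36 ({1..8} each once); Σa = 5+6+4+2+1+3+3+6 = 30; disp = 36−30 = 6.

6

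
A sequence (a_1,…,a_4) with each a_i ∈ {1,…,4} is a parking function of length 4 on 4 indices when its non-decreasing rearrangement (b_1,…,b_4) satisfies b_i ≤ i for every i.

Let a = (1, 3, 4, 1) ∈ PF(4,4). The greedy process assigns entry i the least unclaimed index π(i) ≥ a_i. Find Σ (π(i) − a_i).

Σπ = 10 ({1..4} each once); Σa = 1+3+4+1 = 9; disp = 10−9 = 1.

1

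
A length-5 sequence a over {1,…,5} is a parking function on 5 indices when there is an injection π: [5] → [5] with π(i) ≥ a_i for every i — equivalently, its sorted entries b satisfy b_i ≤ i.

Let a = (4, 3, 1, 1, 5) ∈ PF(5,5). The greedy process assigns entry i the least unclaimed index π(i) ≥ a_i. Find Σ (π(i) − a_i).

1

Σπ = 15 ({1..5} each once); Σa = 4+3+1+1+5 = 14; disp = 15−14 = 1.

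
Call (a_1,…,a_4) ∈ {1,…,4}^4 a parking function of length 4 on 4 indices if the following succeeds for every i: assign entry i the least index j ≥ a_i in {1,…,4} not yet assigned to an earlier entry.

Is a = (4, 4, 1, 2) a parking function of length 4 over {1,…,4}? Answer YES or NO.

Rearranged: b = (1, 2, 4, 4).
  b_1=1 ≤ 1
  b_2=2 ≤ 2
  b_3=4 > 3
  fails at i=3 ⇒ NO

NO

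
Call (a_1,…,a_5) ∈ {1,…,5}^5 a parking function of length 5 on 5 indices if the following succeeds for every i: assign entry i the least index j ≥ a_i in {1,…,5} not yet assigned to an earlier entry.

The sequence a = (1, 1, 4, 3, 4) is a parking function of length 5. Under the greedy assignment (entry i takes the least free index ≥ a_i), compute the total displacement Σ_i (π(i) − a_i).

2

Σπ = 5·6/2 = 15 (π permutes [5]); Σa = 1+1+4+3+4 = 13; disp = 15−13 = 2.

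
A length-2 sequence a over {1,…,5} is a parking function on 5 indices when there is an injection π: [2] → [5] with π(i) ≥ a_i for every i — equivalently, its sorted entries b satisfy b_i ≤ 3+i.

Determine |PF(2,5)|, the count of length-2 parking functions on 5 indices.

24

|PF| = (5+1−2)·(5+1)^{2−1} = 4 · 6 = 24 (Konheim–Weiss)
Example (1,1) → sorted (1,1): b_i ≤ 3+i ∀i, a PF.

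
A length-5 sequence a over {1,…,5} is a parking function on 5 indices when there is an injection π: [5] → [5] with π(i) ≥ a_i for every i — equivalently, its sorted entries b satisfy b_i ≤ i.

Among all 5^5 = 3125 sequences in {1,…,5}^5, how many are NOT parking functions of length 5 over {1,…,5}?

|PF(5,5)| = (5−5+1)·(5+1)^(5−1) = 1×1296 = 1296 [KW]
One tuple (5,4,4,5,3) → sorted (3,4,4,5,5): b_1=3>1, not a PF.
5^5 − 1296 = 3125 − 1296 = 1829

1829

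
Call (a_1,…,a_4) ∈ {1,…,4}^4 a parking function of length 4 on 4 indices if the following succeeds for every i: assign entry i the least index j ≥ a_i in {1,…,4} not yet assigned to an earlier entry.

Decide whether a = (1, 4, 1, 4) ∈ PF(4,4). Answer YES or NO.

Order a: b = (1, 1, 4, 4).
  b_1=1 ≤ 1
  b_2=1 ≤ 2
  b_3=4 > 3
  fails at i=3 ⇒ NO

NO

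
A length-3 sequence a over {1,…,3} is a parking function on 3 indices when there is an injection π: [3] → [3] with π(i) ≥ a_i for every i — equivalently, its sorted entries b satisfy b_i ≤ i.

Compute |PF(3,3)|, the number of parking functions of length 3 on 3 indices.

16

Count = (3−3+1)·(3+1)^(3−1) = 1·16 = 16 (Pollak)
Check (3,2,1) → sorted (1,2,3): b_i ≤ i ∀i, a PF.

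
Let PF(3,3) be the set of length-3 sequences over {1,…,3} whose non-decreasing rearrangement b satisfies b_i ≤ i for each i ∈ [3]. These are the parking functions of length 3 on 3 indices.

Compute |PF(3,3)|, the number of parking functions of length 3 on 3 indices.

16

Count = (4−3)·4^(3−1) = 1 · 16 = 16 (Pollak)
E.g. (2,1,1) → sorted (1,1,2): b_i ≤ i ∀i, a PF.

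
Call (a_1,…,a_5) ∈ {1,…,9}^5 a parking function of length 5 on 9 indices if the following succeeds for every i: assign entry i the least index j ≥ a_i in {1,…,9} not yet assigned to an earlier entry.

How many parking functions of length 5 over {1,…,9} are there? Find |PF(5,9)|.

50000

|PF(5,9)| = 5·10^4 = 5 · 10000 = 50000 [KW]
One tuple (4,1,2,7,9) → sorted (1,2,4,7,9): b_i ≤ 4+i ∀i, a PF.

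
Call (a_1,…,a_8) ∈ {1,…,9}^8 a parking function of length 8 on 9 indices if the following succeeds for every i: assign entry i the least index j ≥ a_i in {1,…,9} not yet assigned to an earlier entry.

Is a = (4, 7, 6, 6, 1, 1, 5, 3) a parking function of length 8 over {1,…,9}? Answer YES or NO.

Rearranged: b = (1, 1, 3, 4, 5, 6, 6, 7).
  b_1=1 ≤ 2
  b_2=1 ≤ 3
  b_3=3 ≤ 4
  b_4=4 ≤ 5
  b_5=5 ≤ 6
  b_6=6 ≤ 7
  b_7=6 ≤ 8
  b_8=7 ≤ 9
All bounds hold ⇒ YES

YES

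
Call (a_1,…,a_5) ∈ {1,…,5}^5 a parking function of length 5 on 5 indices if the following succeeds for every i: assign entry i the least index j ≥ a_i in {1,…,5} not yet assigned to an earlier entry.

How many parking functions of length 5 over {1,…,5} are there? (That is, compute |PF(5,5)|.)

#PF = (5−5+1)·(5+1)^(5−1) = 1 · 1296 = 1296 (Konheim–Weiss)
Check (2,2,1,2,5) → sorted (1,2,2,2,5): b_i ≤ i ∀i, a PF.

1296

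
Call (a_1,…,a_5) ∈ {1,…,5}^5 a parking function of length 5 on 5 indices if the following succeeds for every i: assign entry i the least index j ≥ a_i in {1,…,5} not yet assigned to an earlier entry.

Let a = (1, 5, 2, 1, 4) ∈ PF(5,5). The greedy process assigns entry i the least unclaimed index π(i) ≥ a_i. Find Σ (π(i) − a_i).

2

Σπ = 5·6/2 = 15 (π permutes [5]); Σa = 1+5+2+1+4 = 13; disp = 15−13 = 2.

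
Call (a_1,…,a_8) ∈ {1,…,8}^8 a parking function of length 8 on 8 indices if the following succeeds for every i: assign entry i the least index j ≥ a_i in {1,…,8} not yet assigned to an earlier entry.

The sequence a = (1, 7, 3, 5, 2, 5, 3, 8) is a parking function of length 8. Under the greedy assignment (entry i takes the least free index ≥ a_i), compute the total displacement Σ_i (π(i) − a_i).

2

Σπ = 36 ({1..8} each once); Σa = 1+7+3+5+2+5+3+8 = 34; disp = 36−34 = 2.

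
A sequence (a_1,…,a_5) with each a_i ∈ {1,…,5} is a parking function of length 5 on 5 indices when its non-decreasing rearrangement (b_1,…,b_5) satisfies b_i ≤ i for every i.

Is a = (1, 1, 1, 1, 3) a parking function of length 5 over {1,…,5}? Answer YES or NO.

YES

Order a: b = (1, 1, 1, 1, 3).
  b_1=1 ≤ 1
  b_2=1 ≤ 2
  b_3=1 ≤ 3
  b_4=1 ≤ 4
  b_5=3 ≤ 5
All bounds hold ⇒ YES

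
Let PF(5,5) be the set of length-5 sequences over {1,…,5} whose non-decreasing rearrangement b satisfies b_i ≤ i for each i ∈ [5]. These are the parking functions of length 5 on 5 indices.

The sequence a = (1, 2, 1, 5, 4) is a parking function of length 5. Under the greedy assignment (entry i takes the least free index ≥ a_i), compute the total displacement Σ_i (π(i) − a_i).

2

Σπ(i) = 1+…+5 = 15; Σa = 1+2+1+5+4 = 13; disp = 15−13 = 2.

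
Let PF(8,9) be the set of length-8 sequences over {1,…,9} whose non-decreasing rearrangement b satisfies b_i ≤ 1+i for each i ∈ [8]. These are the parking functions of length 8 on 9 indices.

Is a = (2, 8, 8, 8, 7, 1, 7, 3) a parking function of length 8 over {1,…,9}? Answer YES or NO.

NO

Sorted: b = (1, 2, 3, 7, 7, 8, 8, 8).
  b_1=1 ≤ 2
  b_2=2 ≤ 3
  b_3=3 ≤ 4
  b_4=7 > 5
  fails at i=4 ⇒ NO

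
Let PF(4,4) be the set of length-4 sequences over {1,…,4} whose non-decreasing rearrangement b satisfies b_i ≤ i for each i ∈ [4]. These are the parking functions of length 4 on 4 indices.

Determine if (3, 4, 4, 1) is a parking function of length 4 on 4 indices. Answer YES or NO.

NO

Rearranged: b = (1, 3, 4, 4).
  b_1=1 ≤ 1
  b_2=3 > 2
  fails at i=2 ⇒ NO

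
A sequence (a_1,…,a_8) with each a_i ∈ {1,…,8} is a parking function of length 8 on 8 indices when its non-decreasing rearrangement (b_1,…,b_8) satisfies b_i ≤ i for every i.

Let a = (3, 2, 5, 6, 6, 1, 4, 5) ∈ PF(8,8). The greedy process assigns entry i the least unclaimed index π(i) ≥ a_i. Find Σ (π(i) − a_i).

Σπ = 8·9/2 = 36 (π permutes [8]); Σa = 3+2+5+6+6+1+4+5 = 32; disp = 36−32 = 4.

4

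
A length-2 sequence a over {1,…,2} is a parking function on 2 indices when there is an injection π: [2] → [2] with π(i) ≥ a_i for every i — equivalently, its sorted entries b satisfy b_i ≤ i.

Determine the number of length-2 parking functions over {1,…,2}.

#PF = (3−2)·3^(2−1) = 1·3 = 3
E.g. (1,1) → sorted (1,1): b_i ≤ i ∀i, a PF.

3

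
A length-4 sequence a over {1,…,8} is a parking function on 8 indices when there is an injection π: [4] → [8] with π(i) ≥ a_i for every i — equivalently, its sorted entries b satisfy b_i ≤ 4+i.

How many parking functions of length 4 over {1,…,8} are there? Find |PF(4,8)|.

|PF| = (8−4+1)·(8+1)^(4−1) = 5×729 = 3645 [KW]
Example (8,4,4,4) → sorted (4,4,4,8): b_i ≤ 4+i ∀i, a PF.

3645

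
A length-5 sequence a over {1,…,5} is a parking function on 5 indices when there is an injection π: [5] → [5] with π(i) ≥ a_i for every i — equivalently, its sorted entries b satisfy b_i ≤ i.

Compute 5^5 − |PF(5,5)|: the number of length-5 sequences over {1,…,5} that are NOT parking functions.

|PF(5,5)| = (6−5)·6^(5−1) = 1 · 1296 = 1296 (Pollak)
One tuple (1,4,2,5,4) → sorted (1,2,4,4,5): b_3=4>3, not a PF.
Total 3125; non-PF = 3125−1296 = 1829

1829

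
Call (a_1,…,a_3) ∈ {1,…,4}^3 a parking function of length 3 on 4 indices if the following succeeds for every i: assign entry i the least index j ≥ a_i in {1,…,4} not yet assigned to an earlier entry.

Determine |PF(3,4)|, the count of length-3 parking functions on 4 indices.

50

Count = (5−3)·5^(3−1) = 2·25 = 50 (Pollak)
Example (1,3,4) → sorted (1,3,4): b_i ≤ 1+i ∀i, a PF.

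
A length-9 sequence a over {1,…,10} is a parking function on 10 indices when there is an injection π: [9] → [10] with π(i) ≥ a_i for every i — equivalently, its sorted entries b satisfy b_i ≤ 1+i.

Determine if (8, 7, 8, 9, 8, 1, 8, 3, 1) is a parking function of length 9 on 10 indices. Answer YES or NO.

NO

Order a: b = (1, 1, 3, 7, 8, 8, 8, 8, 9).
  b_1=1 ≤ 2
  b_2=1 ≤ 3
  b_3=3 ≤ 4
  b_4=7 > 5
  fails at i=4 ⇒ NO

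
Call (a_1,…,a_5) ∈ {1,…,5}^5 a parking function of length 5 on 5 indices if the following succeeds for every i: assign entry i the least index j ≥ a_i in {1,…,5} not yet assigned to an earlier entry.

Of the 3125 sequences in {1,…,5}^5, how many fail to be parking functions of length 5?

1829

#PF = (5−5+1)·(5+1)^(5−1) = 1×1296 = 1296
Example (2,4,4,2,3) → sorted (2,2,3,4,4): b_1=2>1, not a PF.
5^5 − 1296 = 3125 − 1296 = 1829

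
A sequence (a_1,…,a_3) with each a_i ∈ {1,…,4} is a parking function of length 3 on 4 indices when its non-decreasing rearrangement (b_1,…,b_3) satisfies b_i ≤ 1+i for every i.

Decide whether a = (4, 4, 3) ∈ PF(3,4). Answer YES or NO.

Order a: b = (3, 4, 4).
  b_1=3 > 2
  fails at i=1 ⇒ NO

NO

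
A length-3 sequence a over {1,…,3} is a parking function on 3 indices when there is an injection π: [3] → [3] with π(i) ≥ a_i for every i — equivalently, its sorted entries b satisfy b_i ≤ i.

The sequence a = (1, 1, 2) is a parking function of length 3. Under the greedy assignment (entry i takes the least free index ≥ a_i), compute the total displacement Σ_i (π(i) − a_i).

2

Σπ = 3·4/2 = 6 (π permutes [3]); Σa = 1+1+2 = 4; disp = 6−4 = 2.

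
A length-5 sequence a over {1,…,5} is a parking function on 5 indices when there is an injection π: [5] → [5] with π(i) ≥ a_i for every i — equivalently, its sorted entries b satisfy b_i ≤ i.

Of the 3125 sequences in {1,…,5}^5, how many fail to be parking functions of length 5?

#PF = (5−5+1)·(5+1)^(5−1) = 1 · 1296 = 1296 (Pollak)
One tuple (5,4,3,2,3) → sorted (2,3,3,4,5): b_1=2>1, not a PF.
So 3125 − 1296 = 1829 fail.

1829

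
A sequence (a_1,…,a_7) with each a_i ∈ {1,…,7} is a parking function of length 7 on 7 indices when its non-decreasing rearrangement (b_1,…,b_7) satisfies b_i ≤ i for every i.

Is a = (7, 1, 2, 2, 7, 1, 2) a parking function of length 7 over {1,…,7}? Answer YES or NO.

Sorted: b = (1, 1, 2, 2, 2, 7, 7).
  b_1=1 ≤ 1
  b_2=1 ≤ 2
  b_3=2 ≤ 3
  b_4=2 ≤ 4
  b_5=2 ≤ 5
  b_6=7 > 6
  fails at i=6 ⇒ NO

NO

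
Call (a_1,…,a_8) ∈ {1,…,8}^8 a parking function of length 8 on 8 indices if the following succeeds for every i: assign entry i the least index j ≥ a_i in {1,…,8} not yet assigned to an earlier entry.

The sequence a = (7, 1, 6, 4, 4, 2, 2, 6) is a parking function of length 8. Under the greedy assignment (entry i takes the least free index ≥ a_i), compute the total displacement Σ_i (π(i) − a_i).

4

Σπ = 8·9/2 = 36 (π permutes [8]); Σa = 7+1+6+4+4+2+2+6 = 32; disp = 36−32 = 4.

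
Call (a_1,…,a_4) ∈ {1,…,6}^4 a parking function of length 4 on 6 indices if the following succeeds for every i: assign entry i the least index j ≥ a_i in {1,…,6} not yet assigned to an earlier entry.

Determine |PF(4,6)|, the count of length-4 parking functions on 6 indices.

1029

|PF| = (7−4)·7^(4−1) = 3·343 = 1029
Example (2,6,4,3) → sorted (2,3,4,6): b_i ≤ 2+i ∀i, a PF.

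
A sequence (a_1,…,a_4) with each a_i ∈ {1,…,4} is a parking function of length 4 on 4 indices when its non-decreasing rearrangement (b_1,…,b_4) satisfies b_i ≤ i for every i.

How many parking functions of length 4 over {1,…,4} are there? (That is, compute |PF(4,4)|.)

#PF = 1·5^3 = 1 · 125 = 125
One tuple (4,1,3,2) → sorted (1,2,3,4): b_i ≤ i ∀i, a PF.

125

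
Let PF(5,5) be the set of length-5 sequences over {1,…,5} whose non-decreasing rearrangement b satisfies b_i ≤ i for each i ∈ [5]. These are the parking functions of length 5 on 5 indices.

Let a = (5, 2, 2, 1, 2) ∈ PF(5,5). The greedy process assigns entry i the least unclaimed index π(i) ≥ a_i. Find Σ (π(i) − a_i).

Σπ = 5·6/2 = 15 (π permutes [5]); Σa = 5+2+2+1+2 = 12; disp = 15−12 = 3.

3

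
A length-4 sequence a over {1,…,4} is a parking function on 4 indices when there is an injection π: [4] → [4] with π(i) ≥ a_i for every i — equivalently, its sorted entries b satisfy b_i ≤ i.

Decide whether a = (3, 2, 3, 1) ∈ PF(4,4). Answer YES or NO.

Rearranged: b = (1, 2, 3, 3).
  b_1=1 ≤ 1
  b_2=2 ≤ 2
  b_3=3 ≤ 3
  b_4=3 ≤ 4
All bounds hold ⇒ YES

YES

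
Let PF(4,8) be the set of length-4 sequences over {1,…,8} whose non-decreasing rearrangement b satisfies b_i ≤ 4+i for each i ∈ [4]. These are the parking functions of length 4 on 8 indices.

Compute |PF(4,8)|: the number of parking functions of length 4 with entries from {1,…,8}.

3645

Count = (8+1−4)·(8+1)^{4−1} = 5·729 = 3645 (Pollak)
Example (1,3,1,7) → sorted (1,1,3,7): b_i ≤ 4+i ∀i, a PF.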